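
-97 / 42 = -2.31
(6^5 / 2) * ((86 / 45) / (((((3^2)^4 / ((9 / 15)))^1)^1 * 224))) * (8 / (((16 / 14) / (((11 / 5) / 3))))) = 473 / 30375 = 0.02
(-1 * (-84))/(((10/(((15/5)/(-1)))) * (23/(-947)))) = 119322/115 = 1037.58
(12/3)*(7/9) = 28/9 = 3.11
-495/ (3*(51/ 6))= -330/ 17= -19.41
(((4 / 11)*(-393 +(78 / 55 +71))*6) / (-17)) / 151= 423168 / 1553035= 0.27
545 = 545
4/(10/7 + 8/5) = 70/53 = 1.32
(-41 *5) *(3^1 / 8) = -615 / 8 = -76.88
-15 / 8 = -1.88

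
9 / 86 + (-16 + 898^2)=69349377 / 86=806388.10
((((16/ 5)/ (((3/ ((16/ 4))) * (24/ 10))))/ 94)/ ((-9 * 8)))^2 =1/ 14493249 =0.00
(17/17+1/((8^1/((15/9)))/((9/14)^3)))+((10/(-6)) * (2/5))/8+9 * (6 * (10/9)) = 4015373/65856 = 60.97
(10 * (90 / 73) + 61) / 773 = 5353 / 56429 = 0.09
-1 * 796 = -796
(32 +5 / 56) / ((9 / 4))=599 / 42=14.26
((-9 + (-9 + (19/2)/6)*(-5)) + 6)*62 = 12679/6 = 2113.17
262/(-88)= -131/44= -2.98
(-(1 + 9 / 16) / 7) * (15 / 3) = -125 / 112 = -1.12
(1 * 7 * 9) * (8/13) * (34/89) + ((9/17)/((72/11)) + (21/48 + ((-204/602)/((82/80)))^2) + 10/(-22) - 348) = -175574298952377053/527224583950064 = -333.02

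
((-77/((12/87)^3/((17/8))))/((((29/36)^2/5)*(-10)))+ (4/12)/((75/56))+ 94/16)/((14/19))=13146620771/201600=65211.41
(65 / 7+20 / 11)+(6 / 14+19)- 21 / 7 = 2120 / 77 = 27.53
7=7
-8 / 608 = -1 / 76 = -0.01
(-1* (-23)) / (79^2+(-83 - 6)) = 23 / 6152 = 0.00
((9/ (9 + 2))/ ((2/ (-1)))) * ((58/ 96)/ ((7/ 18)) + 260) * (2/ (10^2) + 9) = -5404743/ 5600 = -965.13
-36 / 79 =-0.46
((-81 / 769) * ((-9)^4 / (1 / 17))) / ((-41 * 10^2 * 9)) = 1003833 / 3152900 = 0.32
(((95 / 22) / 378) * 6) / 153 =95 / 212058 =0.00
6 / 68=3 / 34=0.09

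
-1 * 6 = -6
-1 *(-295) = 295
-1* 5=-5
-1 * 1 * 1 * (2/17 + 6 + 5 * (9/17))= -149/17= -8.76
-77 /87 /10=-77 /870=-0.09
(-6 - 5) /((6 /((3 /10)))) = -11 /20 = -0.55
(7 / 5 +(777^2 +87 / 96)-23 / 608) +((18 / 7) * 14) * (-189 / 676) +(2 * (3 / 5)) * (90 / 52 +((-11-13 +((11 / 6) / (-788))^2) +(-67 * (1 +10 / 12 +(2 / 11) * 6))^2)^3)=3587363932913994568539927254117743421722754507 / 52951708551055772897876860600320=67747841024904.35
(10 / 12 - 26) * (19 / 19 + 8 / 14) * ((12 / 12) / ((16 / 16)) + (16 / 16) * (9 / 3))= -3322 / 21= -158.19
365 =365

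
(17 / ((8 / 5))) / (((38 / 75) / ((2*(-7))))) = -44625 / 152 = -293.59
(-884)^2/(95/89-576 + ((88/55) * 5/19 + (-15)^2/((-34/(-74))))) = -5616128908/609477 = -9214.67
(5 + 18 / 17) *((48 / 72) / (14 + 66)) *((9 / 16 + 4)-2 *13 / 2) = -927 / 2176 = -0.43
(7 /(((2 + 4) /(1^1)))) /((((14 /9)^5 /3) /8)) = 59049 /19208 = 3.07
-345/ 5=-69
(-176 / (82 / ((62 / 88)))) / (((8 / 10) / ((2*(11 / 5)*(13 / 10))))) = -4433 / 410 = -10.81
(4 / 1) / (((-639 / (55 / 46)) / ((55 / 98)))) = -3025 / 720153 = -0.00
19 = 19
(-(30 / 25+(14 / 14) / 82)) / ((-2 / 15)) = 1491 / 164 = 9.09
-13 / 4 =-3.25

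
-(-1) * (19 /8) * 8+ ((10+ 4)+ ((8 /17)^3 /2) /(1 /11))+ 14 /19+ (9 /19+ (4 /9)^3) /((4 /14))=4937049353 /136099926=36.28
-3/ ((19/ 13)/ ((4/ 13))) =-12/ 19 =-0.63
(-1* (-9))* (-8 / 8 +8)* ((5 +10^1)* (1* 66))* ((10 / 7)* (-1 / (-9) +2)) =188100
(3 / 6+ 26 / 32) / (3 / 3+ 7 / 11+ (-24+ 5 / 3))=-693 / 10928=-0.06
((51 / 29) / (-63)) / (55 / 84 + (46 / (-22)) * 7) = 748 / 374651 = 0.00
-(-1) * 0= 0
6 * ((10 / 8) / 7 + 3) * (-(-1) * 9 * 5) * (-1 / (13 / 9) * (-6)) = 324405 / 91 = 3564.89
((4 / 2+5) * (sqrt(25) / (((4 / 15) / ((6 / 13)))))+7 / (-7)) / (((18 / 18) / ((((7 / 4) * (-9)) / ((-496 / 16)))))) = 97587 / 3224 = 30.27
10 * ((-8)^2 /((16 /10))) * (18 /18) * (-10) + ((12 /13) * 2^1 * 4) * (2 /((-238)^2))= -736371952 /184093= -4000.00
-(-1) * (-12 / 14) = -6 / 7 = -0.86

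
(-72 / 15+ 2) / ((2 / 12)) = -84 / 5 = -16.80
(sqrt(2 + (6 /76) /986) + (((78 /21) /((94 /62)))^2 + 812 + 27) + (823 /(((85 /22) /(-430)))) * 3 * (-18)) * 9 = 9 * sqrt(701953613) /18734 + 81926277343371 /1840097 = 44522816.33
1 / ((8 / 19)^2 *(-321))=-0.02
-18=-18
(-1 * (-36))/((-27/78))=-104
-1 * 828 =-828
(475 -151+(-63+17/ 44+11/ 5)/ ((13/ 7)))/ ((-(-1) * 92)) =833603/ 263120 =3.17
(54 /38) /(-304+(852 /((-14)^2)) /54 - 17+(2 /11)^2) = -2881494 /650667217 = -0.00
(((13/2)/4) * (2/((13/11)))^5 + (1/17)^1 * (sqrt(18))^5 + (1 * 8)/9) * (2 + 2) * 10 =241052960/257049 + 38880 * sqrt(2)/17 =4172.16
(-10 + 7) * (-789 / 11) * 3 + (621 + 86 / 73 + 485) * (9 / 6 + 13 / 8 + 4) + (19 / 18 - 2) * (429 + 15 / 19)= 372039367 / 45771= 8128.28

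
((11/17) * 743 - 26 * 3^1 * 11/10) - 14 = 380.96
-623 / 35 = -89 / 5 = -17.80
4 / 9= 0.44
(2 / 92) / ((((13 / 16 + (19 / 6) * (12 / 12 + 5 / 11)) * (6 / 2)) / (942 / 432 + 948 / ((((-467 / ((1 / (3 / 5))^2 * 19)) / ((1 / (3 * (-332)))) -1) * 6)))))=7288165951 / 2478892252851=0.00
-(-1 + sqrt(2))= 1 - sqrt(2)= -0.41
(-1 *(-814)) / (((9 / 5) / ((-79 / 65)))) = -64306 / 117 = -549.62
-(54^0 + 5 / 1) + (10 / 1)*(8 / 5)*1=10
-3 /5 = -0.60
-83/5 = -16.60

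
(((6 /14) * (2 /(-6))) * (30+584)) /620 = -307 /2170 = -0.14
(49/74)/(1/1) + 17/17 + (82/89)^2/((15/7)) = 18097277/8792310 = 2.06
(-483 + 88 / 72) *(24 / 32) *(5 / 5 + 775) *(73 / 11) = -61406432 / 33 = -1860800.97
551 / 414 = 1.33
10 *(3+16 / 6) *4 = 680 / 3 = 226.67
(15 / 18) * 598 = 1495 / 3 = 498.33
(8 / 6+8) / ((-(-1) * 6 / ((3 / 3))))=14 / 9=1.56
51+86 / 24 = 54.58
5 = 5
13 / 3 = 4.33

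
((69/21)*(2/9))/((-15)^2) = 46/14175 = 0.00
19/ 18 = 1.06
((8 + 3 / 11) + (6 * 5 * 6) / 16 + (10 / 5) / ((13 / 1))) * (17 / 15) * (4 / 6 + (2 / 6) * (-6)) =-38267 / 1287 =-29.73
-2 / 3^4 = -2 / 81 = -0.02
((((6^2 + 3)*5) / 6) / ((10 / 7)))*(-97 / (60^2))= -8827 / 14400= -0.61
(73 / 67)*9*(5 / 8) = 3285 / 536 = 6.13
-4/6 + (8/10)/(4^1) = -7/15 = -0.47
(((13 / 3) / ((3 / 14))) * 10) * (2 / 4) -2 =892 / 9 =99.11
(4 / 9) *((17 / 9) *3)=68 / 27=2.52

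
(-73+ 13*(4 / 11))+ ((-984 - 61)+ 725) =-4271 / 11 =-388.27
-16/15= -1.07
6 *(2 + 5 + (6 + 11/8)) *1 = 345/4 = 86.25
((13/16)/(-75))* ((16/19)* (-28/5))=364/7125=0.05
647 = 647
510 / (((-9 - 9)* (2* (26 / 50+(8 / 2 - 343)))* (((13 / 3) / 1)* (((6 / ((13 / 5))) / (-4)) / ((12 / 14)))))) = -425 / 29617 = -0.01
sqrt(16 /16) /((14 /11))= 11 /14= 0.79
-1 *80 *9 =-720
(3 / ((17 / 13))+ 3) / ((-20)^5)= -9 / 5440000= -0.00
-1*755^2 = -570025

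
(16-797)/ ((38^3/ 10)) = -3905/ 27436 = -0.14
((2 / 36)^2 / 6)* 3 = 1 / 648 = 0.00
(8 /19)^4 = 4096 /130321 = 0.03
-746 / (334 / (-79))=29467 / 167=176.45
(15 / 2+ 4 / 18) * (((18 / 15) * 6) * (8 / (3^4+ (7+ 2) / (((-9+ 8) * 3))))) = 1112 / 195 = 5.70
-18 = -18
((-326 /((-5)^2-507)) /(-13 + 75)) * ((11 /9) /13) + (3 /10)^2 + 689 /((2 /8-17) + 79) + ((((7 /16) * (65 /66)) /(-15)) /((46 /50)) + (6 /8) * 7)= 240500556133421 /14684298314400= 16.38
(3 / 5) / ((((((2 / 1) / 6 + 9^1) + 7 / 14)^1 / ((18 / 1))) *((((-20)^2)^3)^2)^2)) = 81 / 1237319680000000000000000000000000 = 0.00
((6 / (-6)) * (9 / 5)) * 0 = 0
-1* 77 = -77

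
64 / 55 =1.16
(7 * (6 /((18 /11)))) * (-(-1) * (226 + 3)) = 17633 /3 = 5877.67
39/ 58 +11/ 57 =2861/ 3306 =0.87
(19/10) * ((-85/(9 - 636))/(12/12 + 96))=17/6402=0.00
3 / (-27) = -1 / 9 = -0.11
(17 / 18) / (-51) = -1 / 54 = -0.02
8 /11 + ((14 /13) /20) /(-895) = 930723 /1279850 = 0.73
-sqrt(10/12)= -0.91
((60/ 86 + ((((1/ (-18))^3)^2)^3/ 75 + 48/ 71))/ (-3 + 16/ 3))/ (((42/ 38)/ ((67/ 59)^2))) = 1055596612191269298054973631580623/ 1536714760752938540575929080217600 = 0.69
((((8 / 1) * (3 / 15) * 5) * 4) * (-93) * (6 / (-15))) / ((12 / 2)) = 198.40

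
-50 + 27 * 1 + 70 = 47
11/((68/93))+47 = 4219/68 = 62.04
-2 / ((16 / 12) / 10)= -15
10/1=10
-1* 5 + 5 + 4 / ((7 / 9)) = 36 / 7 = 5.14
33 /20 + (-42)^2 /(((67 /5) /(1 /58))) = 152319 /38860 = 3.92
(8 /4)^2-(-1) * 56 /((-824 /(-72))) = 916 /103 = 8.89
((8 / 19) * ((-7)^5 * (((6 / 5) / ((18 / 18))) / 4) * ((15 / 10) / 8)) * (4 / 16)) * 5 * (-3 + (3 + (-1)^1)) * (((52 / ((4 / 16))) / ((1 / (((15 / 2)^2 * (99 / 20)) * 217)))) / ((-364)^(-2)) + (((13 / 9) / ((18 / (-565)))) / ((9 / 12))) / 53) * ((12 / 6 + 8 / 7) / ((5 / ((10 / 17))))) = 283198242981579290365 / 924426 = 306350365504193.19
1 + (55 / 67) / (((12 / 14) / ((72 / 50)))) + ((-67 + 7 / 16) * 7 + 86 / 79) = -195828207 / 423440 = -462.47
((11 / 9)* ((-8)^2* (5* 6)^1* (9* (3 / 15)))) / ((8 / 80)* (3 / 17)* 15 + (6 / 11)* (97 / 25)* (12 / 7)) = 92153600 / 84927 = 1085.09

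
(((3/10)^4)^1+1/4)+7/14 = 7581/10000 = 0.76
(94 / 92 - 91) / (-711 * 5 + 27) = 0.03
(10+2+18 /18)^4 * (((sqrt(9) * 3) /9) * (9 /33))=85683 /11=7789.36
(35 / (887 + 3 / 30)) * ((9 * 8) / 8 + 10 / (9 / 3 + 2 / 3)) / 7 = 2150 / 32527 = 0.07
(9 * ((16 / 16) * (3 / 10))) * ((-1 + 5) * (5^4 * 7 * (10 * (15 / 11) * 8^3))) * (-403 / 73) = -1462406400000 / 803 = -1821178580.32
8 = 8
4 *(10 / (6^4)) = 5 / 162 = 0.03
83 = 83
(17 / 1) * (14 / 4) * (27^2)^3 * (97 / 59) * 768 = 1717245966538368 / 59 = 29105863839633.36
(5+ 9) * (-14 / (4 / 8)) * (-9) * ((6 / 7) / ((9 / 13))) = 4368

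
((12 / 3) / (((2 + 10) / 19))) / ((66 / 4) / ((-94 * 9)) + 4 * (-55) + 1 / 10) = -17860 / 620173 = -0.03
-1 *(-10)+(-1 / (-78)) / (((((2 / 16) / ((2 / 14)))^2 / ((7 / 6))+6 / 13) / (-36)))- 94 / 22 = 9061 / 1705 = 5.31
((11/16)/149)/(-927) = -11/2209968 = -0.00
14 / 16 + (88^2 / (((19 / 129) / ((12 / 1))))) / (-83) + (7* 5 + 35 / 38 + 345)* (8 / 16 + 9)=-50236507 / 12616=-3981.97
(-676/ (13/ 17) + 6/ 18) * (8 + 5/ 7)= -161711/ 21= -7700.52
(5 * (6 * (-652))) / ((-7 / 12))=234720 / 7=33531.43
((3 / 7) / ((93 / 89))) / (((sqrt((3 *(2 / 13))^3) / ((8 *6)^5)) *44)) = 2047279104 *sqrt(78) / 2387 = 7574813.35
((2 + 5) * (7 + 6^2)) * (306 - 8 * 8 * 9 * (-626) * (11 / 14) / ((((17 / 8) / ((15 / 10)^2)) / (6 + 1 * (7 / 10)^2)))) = 586090252.33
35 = 35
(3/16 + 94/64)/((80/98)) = 2597/1280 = 2.03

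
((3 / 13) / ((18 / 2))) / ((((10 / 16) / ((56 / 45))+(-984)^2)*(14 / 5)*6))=80 / 50752132821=0.00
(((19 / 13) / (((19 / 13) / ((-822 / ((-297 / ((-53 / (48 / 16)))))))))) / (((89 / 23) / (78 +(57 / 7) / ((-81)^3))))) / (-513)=32305809495458 / 16814953203741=1.92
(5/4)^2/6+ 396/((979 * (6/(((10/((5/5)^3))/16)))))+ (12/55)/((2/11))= 64189/42720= 1.50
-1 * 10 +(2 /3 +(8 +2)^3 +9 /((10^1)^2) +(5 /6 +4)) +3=99859 /100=998.59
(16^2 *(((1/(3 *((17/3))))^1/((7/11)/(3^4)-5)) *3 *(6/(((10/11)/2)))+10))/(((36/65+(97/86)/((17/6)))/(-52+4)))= -257900740864/2095703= -123061.68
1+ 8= 9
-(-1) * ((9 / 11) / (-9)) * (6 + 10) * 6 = -96 / 11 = -8.73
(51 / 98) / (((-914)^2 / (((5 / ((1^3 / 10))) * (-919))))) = -1171725 / 40934404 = -0.03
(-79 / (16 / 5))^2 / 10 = 31205 / 512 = 60.95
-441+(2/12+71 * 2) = -1793/6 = -298.83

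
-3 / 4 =-0.75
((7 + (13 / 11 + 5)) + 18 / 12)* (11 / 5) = 323 / 10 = 32.30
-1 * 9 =-9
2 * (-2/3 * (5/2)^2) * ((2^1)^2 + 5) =-75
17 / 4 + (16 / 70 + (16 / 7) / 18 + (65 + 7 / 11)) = 139079 / 1980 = 70.24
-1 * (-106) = 106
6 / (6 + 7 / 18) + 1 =223 / 115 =1.94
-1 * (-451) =451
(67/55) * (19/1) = 1273/55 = 23.15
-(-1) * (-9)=-9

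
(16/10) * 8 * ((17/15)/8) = 136/75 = 1.81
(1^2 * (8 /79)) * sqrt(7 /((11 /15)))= 8 * sqrt(1155) /869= 0.31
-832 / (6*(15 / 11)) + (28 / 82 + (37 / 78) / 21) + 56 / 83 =-935058907 / 9290190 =-100.65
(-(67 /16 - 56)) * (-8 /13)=-829 /26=-31.88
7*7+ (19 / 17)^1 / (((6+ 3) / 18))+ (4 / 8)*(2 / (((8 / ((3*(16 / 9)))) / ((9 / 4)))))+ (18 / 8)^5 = 1921849 / 17408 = 110.40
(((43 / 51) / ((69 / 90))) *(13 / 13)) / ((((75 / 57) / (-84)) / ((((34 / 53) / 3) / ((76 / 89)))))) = -107156 / 6095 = -17.58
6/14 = 3/7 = 0.43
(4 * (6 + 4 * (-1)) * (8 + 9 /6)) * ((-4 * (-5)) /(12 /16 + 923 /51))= 62016 /769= 80.64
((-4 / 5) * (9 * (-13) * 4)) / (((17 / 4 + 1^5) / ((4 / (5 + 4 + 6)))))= 3328 / 175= 19.02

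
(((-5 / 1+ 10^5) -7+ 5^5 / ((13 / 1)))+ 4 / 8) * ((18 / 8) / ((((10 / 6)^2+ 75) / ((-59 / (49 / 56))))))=-12453839829 / 63700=-195507.69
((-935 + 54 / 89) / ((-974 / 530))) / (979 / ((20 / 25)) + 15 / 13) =229191716 / 552146477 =0.42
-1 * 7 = -7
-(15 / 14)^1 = -15 / 14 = -1.07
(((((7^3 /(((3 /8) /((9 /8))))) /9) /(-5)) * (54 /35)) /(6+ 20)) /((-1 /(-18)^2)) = 142884 /325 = 439.64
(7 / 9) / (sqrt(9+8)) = 0.19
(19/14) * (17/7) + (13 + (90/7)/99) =17707/1078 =16.43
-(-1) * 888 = 888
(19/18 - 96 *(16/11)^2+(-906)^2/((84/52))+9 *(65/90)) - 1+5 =3872064884/7623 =507945.02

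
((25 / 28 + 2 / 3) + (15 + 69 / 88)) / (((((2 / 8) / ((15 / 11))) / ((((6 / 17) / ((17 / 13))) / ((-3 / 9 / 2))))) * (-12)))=6249945 / 489566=12.77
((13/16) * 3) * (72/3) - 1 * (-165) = 447/2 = 223.50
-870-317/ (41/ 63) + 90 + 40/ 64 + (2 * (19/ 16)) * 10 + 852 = -128157/ 328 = -390.72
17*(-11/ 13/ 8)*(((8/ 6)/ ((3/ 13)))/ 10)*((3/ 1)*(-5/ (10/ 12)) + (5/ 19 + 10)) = 9163/ 1140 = 8.04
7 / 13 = 0.54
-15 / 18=-5 / 6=-0.83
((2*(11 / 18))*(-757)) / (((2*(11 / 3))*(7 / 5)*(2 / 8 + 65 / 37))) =-280090 / 6237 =-44.91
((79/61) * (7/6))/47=553/17202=0.03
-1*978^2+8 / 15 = -14347252 / 15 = -956483.47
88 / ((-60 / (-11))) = 242 / 15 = 16.13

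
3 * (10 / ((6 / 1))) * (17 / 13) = 85 / 13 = 6.54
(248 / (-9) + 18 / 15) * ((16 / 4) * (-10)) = 9488 / 9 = 1054.22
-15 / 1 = -15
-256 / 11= -23.27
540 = 540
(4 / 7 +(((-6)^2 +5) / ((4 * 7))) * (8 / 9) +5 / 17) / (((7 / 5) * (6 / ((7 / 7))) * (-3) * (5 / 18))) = -2321 / 7497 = -0.31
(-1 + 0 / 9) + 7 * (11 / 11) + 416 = 422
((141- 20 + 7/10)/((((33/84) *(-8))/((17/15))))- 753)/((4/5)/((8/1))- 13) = 61.77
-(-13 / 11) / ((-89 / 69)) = -0.92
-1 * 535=-535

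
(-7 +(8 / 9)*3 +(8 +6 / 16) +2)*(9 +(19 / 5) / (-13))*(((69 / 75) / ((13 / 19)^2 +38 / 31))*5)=2112424351 / 14786460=142.86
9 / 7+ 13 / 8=163 / 56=2.91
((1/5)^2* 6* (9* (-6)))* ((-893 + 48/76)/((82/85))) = 11988.21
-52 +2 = -50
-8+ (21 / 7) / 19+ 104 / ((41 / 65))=122331 / 779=157.04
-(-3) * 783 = 2349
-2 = -2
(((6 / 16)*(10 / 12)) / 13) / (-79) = -5 / 16432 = -0.00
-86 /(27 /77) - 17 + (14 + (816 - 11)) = 15032 /27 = 556.74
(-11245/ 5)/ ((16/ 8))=-2249/ 2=-1124.50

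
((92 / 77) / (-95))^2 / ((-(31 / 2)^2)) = -33856 / 51422365225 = -0.00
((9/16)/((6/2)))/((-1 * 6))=-1/32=-0.03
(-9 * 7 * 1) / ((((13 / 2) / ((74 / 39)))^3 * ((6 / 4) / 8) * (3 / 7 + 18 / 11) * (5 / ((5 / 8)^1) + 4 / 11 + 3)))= -307529356288 / 863395459875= -0.36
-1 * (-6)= 6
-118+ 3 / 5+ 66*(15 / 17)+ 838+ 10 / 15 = 198773 / 255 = 779.50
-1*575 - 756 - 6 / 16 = -1331.38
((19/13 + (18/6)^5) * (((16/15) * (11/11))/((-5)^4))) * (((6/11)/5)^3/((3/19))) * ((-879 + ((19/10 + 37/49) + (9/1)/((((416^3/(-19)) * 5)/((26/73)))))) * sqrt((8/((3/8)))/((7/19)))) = -22.88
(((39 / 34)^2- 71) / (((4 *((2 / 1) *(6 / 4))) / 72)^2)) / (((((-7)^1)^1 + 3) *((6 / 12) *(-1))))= -1254.32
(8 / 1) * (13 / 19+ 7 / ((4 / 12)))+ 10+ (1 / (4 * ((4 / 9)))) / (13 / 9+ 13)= 7252419 / 39520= 183.51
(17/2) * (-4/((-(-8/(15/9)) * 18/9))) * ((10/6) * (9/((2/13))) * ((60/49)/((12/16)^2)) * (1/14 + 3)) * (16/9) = -38012000/9261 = -4104.52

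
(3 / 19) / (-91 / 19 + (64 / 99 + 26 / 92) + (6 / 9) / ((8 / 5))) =-27324 / 595945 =-0.05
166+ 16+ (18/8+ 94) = 1113/4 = 278.25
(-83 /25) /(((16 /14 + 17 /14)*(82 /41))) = -581 /825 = -0.70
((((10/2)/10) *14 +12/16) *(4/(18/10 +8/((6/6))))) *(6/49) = 930/2401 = 0.39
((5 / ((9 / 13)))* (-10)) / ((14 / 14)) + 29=-389 / 9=-43.22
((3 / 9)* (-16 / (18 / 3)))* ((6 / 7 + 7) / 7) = -440 / 441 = -1.00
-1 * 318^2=-101124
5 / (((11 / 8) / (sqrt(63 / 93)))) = 40 * sqrt(651) / 341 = 2.99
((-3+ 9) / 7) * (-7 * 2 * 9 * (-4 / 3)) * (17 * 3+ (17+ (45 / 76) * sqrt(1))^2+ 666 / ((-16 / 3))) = 12247803 / 361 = 33927.43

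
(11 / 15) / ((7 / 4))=44 / 105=0.42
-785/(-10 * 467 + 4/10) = 3925/23348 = 0.17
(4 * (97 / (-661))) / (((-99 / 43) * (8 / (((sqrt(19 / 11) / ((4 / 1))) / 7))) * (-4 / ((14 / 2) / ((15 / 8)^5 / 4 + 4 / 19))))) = -324603904 * sqrt(209) / 10763180497377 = -0.00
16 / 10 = 8 / 5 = 1.60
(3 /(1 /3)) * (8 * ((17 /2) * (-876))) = -536112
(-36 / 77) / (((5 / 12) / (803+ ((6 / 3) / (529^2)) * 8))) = -97075730448 / 107738785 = -901.03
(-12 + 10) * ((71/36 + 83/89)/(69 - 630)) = 9307/898722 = 0.01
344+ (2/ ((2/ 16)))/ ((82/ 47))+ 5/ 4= 58125/ 164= 354.42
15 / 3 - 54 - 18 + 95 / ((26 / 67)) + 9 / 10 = 11616 / 65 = 178.71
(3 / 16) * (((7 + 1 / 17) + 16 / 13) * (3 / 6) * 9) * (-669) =-4136427 / 884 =-4679.22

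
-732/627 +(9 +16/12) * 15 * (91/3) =2947213/627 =4700.50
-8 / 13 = -0.62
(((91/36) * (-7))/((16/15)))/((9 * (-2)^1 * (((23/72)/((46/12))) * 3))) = 3.69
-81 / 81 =-1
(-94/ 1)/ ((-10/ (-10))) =-94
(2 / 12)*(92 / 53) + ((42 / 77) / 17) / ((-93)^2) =8266628 / 28573413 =0.29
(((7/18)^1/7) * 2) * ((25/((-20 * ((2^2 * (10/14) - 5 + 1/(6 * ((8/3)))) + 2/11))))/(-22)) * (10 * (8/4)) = -1400/21051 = -0.07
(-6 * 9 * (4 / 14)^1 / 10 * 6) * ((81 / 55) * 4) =-104976 / 1925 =-54.53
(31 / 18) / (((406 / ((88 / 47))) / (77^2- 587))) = 3643244 / 85869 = 42.43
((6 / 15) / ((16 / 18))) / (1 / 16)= 36 / 5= 7.20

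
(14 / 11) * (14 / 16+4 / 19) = 105 / 76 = 1.38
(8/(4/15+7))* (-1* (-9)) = 1080/109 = 9.91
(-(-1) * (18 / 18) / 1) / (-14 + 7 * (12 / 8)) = -2 / 7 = -0.29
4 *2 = 8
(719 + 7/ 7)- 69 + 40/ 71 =46261/ 71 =651.56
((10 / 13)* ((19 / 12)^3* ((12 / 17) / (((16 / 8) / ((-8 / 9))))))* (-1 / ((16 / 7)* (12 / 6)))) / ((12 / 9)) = 0.16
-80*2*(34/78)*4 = -10880/39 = -278.97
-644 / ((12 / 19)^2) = -58121 / 36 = -1614.47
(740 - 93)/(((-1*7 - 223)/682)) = -1918.50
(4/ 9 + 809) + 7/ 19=138478/ 171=809.81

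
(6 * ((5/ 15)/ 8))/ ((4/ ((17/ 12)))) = 17/ 192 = 0.09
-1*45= -45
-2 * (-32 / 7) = 64 / 7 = 9.14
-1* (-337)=337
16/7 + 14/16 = 177/56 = 3.16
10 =10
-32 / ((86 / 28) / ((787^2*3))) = -832431936 / 43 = -19358882.23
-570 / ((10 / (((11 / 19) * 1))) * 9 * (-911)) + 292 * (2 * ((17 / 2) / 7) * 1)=13566689 / 19131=709.15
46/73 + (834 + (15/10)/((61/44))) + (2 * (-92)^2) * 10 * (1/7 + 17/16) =6386269882/31171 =204878.57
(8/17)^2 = 64/289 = 0.22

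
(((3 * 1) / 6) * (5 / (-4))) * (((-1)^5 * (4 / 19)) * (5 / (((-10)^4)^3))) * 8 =1 / 190000000000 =0.00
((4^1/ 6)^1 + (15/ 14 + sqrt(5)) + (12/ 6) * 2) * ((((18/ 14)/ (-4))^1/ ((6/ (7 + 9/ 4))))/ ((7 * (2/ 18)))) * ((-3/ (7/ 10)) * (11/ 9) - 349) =2477187 * sqrt(5)/ 10976 + 199000689/ 153664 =1799.70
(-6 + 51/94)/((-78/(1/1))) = 171/2444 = 0.07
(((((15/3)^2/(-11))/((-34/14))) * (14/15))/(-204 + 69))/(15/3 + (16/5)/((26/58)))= -6370/11950983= -0.00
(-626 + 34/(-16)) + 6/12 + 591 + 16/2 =-229/8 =-28.62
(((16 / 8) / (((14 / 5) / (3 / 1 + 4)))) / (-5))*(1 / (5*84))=-0.00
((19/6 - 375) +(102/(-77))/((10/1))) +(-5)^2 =-801491/2310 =-346.97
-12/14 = -6/7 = -0.86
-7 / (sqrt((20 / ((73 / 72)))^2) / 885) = -314.05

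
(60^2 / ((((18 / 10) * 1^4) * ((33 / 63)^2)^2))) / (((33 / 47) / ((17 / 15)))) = 6906236400 / 161051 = 42882.29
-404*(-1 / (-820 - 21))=-404 / 841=-0.48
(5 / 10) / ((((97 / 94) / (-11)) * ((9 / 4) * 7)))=-2068 / 6111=-0.34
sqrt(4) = 2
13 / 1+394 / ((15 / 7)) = 2953 / 15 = 196.87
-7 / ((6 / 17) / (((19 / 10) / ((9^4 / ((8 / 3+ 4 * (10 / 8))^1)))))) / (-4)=0.01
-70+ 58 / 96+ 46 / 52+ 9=-37135 / 624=-59.51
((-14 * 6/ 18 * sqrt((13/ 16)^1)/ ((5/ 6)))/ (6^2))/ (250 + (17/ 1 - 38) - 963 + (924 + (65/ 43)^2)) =-12943 * sqrt(13)/ 63996300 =-0.00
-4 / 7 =-0.57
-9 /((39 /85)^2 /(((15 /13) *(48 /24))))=-216750 /2197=-98.66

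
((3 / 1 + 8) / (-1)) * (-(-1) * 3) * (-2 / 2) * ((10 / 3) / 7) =110 / 7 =15.71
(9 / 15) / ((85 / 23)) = 69 / 425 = 0.16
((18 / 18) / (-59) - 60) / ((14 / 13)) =-46033 / 826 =-55.73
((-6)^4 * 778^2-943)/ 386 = 784447121/ 386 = 2032246.43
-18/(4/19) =-171/2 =-85.50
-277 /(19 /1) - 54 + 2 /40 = -26041 /380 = -68.53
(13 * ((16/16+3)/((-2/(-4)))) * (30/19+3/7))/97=27768/12901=2.15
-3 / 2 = -1.50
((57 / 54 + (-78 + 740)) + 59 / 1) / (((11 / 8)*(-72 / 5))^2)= 324925 / 176418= 1.84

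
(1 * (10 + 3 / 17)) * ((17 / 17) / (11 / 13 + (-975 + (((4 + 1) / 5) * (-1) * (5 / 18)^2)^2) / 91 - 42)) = -127125936 / 647943355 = -0.20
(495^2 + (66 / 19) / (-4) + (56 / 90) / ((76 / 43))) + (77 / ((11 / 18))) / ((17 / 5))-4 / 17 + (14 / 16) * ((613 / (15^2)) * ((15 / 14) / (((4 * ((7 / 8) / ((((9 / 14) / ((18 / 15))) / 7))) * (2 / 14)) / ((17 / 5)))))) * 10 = 2792732891243 / 11395440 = 245074.60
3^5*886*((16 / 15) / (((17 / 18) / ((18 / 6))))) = 62005824 / 85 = 729480.28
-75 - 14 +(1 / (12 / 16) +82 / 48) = -2063 / 24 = -85.96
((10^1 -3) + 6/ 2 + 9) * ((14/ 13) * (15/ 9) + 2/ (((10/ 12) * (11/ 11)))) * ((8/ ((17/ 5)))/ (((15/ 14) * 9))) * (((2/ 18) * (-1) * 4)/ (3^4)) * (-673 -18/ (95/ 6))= 23469453952/ 326245725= 71.94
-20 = -20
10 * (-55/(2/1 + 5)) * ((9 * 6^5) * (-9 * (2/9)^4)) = 844800/7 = 120685.71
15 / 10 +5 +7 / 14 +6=13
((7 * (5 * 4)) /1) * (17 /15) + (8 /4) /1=482 /3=160.67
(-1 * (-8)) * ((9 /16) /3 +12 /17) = 243 /34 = 7.15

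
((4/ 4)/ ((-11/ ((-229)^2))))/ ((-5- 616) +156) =52441/ 5115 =10.25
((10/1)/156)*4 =10/39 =0.26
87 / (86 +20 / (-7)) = 203 / 194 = 1.05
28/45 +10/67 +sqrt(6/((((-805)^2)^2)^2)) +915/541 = sqrt(6)/419936400625 +4017091/1631115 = 2.46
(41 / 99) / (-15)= -41 / 1485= -0.03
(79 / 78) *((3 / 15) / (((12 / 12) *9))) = 79 / 3510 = 0.02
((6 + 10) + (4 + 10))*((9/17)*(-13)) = -3510/17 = -206.47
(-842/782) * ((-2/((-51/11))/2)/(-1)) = 4631/19941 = 0.23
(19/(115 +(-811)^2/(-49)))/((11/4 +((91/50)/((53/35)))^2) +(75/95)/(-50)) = -1242210025/3635765158869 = -0.00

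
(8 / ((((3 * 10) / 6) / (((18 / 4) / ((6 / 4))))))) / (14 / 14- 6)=-24 / 25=-0.96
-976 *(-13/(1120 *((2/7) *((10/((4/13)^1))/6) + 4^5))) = 2379/215365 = 0.01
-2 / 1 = -2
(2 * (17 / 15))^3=39304 / 3375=11.65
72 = 72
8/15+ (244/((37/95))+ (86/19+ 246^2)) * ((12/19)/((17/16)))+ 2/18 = 371408649001/10218105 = 36348.09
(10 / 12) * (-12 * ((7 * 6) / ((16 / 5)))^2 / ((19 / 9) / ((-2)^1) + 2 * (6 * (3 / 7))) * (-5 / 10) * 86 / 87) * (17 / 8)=169244775 / 382336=442.66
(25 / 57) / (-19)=-25 / 1083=-0.02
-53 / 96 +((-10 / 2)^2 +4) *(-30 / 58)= -1493 / 96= -15.55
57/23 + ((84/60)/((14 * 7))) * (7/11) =6293/2530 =2.49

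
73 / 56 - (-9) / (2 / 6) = 1585 / 56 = 28.30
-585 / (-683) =585 / 683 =0.86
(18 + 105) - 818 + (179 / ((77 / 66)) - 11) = -3868 / 7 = -552.57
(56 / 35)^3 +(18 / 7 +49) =48709 / 875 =55.67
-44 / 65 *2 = -88 / 65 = -1.35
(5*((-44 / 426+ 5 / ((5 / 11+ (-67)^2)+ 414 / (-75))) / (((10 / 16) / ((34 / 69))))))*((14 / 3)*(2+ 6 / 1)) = -408749638528 / 27183909231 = -15.04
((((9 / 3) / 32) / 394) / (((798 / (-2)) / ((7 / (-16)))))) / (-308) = -1 / 1180512256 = -0.00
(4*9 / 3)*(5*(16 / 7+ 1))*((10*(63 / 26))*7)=434700 / 13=33438.46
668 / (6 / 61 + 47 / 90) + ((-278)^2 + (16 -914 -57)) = 263720223 / 3407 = 77405.41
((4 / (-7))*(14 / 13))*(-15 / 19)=120 / 247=0.49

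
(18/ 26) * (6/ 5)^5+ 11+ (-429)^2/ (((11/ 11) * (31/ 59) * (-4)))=-441059181359/ 5037500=-87555.17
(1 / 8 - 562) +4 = -4463 / 8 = -557.88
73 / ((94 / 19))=1387 / 94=14.76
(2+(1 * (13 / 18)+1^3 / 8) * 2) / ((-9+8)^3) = -133 / 36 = -3.69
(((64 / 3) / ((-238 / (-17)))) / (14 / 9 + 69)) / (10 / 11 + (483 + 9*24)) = 1056 / 34222055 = 0.00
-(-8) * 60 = 480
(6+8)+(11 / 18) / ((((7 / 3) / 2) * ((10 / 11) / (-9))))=617 / 70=8.81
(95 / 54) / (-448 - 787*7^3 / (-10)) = 475 / 7167447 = 0.00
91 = 91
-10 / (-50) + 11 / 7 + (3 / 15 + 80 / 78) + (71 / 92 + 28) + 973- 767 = 29859007 / 125580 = 237.77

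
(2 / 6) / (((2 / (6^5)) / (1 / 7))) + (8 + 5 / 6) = 8147 / 42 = 193.98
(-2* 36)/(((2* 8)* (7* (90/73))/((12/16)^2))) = -657/2240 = -0.29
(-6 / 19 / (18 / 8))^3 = -512 / 185193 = -0.00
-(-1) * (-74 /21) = -74 /21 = -3.52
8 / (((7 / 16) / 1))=18.29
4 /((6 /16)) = 32 /3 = 10.67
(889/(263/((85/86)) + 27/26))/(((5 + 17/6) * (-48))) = -982345/110988244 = -0.01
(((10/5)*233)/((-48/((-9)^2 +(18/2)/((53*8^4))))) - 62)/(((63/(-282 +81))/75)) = 2467906399625/12156928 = 203004.11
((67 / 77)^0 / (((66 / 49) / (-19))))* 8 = -3724 / 33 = -112.85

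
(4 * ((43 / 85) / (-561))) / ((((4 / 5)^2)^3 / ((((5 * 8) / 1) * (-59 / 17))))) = 39640625 / 20752512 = 1.91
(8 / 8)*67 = 67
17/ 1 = 17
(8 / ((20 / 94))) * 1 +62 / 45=1754 / 45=38.98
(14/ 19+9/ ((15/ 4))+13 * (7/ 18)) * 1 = 14009/ 1710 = 8.19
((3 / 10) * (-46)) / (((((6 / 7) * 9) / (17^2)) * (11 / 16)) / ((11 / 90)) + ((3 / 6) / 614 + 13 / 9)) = -16768647 / 1938610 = -8.65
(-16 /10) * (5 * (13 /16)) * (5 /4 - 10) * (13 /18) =5915 /144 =41.08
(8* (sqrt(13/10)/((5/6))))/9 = 8* sqrt(130)/75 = 1.22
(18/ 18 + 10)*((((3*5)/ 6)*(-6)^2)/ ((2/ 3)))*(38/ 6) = 9405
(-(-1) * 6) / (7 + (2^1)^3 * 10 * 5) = 6 / 407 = 0.01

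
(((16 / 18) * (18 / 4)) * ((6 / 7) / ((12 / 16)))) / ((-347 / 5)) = -160 / 2429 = -0.07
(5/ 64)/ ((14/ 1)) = 5/ 896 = 0.01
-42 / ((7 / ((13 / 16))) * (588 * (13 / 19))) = -19 / 1568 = -0.01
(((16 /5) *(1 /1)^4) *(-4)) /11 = -64 /55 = -1.16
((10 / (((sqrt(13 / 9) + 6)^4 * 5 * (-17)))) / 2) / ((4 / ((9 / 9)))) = -10563777 / 636136725188 + 491346 * sqrt(13) / 159034181297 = -0.00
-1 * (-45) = 45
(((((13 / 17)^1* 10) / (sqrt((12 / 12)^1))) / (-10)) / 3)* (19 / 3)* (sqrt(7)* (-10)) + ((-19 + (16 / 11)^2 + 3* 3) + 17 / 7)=-4621 / 847 + 2470* sqrt(7) / 153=37.26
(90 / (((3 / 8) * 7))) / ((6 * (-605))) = -8 / 847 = -0.01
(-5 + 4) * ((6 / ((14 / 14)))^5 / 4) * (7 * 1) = -13608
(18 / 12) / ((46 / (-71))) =-213 / 92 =-2.32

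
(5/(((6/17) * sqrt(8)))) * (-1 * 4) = -85 * sqrt(2)/6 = -20.03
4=4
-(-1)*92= 92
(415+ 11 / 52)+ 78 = 25647 / 52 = 493.21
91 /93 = 0.98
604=604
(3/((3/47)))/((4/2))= 47/2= 23.50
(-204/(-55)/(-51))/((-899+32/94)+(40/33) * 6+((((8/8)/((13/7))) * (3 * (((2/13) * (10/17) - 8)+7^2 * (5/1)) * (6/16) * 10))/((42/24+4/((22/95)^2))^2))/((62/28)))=22856700113289796/280109744127169066445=0.00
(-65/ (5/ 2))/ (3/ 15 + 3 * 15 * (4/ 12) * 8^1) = -130/ 601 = -0.22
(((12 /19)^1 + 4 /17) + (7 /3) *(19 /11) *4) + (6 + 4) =26.99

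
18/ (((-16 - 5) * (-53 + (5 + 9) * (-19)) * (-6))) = -0.00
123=123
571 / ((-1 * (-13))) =571 / 13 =43.92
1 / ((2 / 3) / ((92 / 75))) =46 / 25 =1.84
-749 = -749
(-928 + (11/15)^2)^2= 43546925041/50625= 860186.17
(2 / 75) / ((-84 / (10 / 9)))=-1 / 2835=-0.00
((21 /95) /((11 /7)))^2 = 21609 /1092025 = 0.02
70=70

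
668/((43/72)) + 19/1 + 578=73767/43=1715.51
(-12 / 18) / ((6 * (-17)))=1 / 153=0.01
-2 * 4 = -8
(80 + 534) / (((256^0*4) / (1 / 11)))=307 / 22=13.95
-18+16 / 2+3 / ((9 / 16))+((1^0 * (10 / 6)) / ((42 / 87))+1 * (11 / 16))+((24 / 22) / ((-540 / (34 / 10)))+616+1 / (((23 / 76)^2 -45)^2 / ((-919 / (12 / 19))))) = 1042330025486486741 / 1695549010201200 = 614.74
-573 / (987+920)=-573 / 1907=-0.30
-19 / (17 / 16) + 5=-12.88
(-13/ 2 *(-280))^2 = 3312400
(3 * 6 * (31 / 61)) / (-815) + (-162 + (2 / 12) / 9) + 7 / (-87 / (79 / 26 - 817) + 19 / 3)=-2895490093381 / 17994940830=-160.91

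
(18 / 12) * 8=12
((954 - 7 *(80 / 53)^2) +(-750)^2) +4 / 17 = 563438.29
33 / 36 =11 / 12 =0.92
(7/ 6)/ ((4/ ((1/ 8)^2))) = 7/ 1536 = 0.00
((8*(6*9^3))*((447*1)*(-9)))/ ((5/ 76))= -10698734016/ 5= -2139746803.20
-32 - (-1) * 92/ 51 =-1540/ 51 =-30.20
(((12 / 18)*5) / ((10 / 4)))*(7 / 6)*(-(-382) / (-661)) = -5348 / 5949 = -0.90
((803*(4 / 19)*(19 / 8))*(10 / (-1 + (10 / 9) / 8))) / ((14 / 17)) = -1228590 / 217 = -5661.71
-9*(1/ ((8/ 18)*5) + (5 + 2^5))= -6741/ 20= -337.05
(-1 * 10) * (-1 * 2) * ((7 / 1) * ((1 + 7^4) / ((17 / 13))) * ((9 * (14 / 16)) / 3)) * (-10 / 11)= -114755550 / 187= -613666.04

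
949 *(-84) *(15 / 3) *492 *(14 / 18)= -152523280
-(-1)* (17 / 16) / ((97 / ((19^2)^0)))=0.01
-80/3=-26.67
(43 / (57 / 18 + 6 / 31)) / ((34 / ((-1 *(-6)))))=2.26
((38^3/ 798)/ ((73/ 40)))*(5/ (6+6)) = 72200/ 4599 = 15.70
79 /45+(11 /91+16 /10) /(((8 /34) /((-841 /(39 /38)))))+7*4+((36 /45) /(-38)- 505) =-2617025513 /404586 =-6468.40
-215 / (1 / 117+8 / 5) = -125775 / 941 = -133.66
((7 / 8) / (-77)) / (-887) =1 / 78056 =0.00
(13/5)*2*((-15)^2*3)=3510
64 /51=1.25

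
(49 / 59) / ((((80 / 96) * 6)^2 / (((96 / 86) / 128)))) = 147 / 507400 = 0.00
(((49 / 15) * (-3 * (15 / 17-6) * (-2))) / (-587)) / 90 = 0.00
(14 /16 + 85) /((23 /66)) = 22671 /92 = 246.42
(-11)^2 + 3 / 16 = 1939 / 16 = 121.19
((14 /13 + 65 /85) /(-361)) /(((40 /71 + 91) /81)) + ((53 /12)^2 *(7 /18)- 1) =268118617879 /40738093344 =6.58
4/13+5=5.31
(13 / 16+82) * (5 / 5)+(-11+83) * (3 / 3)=2477 / 16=154.81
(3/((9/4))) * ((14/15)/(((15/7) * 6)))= 196/2025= 0.10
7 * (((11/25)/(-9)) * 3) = -77/75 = -1.03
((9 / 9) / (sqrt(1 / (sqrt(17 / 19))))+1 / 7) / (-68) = -17^(1 / 4) * 19^(3 / 4) / 1292-1 / 476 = -0.02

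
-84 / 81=-28 / 27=-1.04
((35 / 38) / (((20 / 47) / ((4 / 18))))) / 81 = 0.01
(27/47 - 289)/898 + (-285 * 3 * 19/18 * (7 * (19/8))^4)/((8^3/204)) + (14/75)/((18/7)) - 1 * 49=-410301114455687331803/14936467046400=-27469756.62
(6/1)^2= 36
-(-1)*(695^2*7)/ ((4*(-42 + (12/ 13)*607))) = 43955275/ 26952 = 1630.87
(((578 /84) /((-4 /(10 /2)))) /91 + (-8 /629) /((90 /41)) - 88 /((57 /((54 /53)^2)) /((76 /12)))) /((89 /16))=-1.84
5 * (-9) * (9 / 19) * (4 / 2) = -810 / 19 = -42.63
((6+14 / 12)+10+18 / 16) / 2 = 439 / 48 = 9.15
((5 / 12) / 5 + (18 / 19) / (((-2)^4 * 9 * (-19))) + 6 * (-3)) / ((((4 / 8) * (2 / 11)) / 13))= -22198319 / 8664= -2562.13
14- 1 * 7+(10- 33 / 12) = 57 / 4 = 14.25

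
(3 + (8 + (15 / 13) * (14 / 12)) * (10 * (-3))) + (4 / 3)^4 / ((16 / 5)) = -291046 / 1053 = -276.40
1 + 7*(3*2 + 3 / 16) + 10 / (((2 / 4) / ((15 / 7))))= 9763 / 112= 87.17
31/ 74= 0.42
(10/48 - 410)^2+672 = 97114297/576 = 168601.21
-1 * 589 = -589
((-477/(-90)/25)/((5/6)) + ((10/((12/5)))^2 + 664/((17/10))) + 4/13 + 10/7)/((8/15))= 14268986903/18564000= 768.64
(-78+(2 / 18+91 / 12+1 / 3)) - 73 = -5147 / 36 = -142.97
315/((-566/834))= -131355/283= -464.15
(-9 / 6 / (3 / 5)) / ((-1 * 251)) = 5 / 502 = 0.01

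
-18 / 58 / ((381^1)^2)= -1 / 467741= -0.00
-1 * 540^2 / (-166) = 145800 / 83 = 1756.63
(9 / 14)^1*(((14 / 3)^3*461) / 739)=90356 / 2217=40.76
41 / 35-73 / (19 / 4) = -9441 / 665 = -14.20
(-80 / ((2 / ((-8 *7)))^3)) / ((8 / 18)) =3951360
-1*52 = -52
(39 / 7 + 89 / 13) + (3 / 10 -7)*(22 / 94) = 464033 / 42770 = 10.85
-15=-15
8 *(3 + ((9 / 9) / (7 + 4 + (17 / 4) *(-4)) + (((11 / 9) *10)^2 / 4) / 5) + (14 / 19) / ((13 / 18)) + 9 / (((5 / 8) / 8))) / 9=101253596 / 900315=112.46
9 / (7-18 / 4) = 3.60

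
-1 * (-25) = 25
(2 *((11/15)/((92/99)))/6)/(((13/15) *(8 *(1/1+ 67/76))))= 627/31096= 0.02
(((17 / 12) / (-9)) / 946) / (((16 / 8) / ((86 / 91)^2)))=-731 / 9837828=-0.00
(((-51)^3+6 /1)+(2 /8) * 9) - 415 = -532231 /4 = -133057.75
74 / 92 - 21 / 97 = 2623 / 4462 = 0.59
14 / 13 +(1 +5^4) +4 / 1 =631.08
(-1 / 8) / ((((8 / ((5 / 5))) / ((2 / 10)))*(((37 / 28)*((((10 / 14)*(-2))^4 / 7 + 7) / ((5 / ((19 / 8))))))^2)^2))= -392358361867400016693248000 / 64847161028435518983664305502081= -0.00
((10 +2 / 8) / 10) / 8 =41 / 320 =0.13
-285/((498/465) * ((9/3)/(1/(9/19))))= -187.27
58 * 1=58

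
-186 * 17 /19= -3162 /19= -166.42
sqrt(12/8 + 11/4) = sqrt(17)/2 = 2.06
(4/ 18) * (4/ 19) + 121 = 121.05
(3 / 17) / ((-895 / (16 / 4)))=-12 / 15215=-0.00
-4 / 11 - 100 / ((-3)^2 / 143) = -157336 / 99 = -1589.25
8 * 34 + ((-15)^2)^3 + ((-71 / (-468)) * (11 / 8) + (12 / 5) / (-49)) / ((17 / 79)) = 177626925569663 / 15593760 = 11390897.74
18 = 18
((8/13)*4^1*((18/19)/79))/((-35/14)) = -1152/97565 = -0.01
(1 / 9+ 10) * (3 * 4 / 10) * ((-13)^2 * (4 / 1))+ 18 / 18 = 123047 / 15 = 8203.13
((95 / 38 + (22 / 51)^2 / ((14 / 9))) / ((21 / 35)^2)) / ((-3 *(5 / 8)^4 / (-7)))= 7235584 / 65025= 111.27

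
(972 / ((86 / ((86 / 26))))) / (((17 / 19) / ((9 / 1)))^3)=2430102546 / 63869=38048.23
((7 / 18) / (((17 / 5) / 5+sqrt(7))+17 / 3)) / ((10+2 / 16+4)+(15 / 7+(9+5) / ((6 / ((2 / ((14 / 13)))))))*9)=66640 / 65065719 - 3500*sqrt(7) / 21688573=0.00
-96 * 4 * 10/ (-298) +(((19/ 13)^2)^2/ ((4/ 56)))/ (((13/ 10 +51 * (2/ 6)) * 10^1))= 13.23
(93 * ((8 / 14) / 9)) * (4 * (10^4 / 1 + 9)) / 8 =620558 / 21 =29550.38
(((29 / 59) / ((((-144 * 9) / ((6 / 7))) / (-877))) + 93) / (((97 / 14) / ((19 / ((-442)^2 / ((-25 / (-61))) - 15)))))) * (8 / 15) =1581137630 / 5524201001727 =0.00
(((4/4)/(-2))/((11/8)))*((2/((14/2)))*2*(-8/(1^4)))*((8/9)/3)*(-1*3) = -1024/693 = -1.48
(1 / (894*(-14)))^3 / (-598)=1 / 1172459493249408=0.00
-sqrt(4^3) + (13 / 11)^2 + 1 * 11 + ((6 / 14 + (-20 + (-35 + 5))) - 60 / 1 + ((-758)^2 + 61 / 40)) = 19462716667 / 33880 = 574460.35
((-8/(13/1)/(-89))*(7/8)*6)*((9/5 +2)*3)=2394/5785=0.41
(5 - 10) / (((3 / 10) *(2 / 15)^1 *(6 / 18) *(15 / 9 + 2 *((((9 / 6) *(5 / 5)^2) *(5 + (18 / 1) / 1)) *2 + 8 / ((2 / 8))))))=-1125 / 611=-1.84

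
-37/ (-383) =37/ 383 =0.10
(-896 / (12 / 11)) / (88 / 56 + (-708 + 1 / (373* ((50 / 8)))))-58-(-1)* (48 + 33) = 3342572293 / 138336291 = 24.16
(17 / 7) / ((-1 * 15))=-17 / 105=-0.16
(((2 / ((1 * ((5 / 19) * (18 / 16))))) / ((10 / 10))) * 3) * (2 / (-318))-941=-2244589 / 2385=-941.13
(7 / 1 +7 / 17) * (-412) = -51912 / 17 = -3053.65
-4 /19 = -0.21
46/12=23/6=3.83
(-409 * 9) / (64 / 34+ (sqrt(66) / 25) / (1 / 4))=-39110625 / 10463+ 26595225 * sqrt(66) / 83704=-1156.75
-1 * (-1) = 1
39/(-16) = -39/16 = -2.44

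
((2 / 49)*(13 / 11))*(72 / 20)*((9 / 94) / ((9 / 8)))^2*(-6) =-44928 / 5953255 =-0.01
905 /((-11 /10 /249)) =-2253450 /11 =-204859.09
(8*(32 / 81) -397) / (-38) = 10.36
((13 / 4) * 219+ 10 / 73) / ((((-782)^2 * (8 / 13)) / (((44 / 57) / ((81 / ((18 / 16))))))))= 0.00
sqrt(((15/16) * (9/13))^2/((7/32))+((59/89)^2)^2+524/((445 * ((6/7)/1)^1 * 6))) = sqrt(4391456097677390)/43248660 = 1.53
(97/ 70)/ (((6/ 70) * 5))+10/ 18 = 341/ 90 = 3.79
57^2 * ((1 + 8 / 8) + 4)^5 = 25264224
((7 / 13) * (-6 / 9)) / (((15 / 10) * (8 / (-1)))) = 7 / 234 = 0.03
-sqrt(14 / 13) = -1.04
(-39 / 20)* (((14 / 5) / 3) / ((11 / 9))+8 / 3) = -3679 / 550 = -6.69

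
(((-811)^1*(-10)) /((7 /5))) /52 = 20275 /182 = 111.40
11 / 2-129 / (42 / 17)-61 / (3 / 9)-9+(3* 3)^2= -1104 / 7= -157.71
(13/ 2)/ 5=13/ 10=1.30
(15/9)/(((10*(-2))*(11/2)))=-1/66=-0.02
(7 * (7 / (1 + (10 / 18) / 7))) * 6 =9261 / 34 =272.38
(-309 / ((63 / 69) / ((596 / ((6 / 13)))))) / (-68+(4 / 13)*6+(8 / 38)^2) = 21535017829 / 3257646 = 6610.61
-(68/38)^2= -1156/361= -3.20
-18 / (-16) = 1.12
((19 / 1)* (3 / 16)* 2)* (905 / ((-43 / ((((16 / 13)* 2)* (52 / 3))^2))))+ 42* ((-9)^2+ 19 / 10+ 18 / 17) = -269461.02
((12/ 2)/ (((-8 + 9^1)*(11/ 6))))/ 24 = 3/ 22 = 0.14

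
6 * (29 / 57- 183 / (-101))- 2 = 22882 / 1919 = 11.92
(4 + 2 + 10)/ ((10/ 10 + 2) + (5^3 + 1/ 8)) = 128/ 1025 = 0.12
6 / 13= 0.46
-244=-244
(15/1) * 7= 105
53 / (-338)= -53 / 338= -0.16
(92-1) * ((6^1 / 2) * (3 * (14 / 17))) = 11466 / 17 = 674.47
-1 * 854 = -854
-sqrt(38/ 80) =-sqrt(190)/ 20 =-0.69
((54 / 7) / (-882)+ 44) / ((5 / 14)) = 30178 / 245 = 123.18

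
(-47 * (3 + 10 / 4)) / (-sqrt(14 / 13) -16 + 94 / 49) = 113618505 / 6155686 -1241317 * sqrt(182) / 12311372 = 17.10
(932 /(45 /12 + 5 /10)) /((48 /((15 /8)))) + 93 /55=76723 /7480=10.26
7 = 7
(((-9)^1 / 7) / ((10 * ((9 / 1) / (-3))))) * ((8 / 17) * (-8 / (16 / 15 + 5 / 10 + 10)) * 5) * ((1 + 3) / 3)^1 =-3840 / 41293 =-0.09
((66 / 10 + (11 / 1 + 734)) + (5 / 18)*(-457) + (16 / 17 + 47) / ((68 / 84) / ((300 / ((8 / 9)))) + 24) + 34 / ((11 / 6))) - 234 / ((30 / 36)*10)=4417131280768 / 7157672775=617.12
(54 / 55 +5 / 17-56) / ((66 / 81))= -67.16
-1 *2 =-2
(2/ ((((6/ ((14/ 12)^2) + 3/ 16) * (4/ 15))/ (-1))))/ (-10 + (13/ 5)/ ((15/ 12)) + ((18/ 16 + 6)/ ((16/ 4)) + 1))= 0.32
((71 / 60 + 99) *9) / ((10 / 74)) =667221 / 100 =6672.21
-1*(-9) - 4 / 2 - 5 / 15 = 20 / 3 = 6.67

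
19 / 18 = 1.06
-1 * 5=-5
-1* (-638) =638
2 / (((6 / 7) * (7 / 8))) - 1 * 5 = -7 / 3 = -2.33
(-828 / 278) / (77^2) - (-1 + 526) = -432669189 / 824131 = -525.00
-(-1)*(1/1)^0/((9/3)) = 1/3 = 0.33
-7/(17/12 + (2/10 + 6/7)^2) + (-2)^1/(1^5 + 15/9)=-523359/149012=-3.51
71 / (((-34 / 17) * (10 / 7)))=-497 / 20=-24.85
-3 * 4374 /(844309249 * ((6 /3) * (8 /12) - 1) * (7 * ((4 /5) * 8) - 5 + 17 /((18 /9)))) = -131220 /135933789089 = -0.00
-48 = -48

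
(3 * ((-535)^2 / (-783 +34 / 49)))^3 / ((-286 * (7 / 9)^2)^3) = 336466253918102797546875 / 1317699941991443997272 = 255.34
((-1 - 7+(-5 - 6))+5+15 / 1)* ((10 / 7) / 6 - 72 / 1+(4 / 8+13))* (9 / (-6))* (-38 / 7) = -46493 / 98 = -474.42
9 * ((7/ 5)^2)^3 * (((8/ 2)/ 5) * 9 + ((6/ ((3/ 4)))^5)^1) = 173518627716/ 78125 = 2221038.43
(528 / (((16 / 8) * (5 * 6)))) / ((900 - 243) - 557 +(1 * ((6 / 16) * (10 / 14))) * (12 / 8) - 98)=4928 / 1345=3.66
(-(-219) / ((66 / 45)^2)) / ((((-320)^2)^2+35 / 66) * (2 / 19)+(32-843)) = 2808675 / 30450624667672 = 0.00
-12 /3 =-4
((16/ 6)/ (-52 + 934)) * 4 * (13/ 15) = 208/ 19845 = 0.01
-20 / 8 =-5 / 2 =-2.50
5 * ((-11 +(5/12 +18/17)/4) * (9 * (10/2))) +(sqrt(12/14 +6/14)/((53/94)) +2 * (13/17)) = -650209/272 +282 * sqrt(7)/371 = -2388.46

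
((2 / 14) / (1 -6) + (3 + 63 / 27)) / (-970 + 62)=-557 / 95340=-0.01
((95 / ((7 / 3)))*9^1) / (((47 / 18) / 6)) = 277020 / 329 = 842.01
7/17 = 0.41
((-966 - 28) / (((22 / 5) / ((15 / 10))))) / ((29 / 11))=-7455 / 58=-128.53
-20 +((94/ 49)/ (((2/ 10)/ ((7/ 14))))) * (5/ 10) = -1725/ 98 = -17.60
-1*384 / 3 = -128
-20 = -20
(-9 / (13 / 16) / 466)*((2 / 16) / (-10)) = 0.00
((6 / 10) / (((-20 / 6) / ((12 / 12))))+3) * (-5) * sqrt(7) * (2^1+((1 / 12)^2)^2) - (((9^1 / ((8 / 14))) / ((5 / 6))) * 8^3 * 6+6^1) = -290334 / 5 - 1949231 * sqrt(7) / 69120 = -58141.41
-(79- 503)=424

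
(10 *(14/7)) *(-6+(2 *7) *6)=1560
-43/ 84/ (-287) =43/ 24108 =0.00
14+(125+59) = 198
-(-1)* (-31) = -31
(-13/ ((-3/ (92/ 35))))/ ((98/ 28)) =3.25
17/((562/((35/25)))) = 119/2810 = 0.04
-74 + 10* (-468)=-4754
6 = 6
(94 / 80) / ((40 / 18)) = 423 / 800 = 0.53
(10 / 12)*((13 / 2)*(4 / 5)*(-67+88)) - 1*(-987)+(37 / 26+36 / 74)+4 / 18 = 9351781 / 8658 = 1080.13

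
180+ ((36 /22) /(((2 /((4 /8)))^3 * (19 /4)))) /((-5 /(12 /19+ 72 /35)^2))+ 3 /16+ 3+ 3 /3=1361825198383 /7394002000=184.18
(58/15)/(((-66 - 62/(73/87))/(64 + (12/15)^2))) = -1710536/957375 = -1.79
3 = 3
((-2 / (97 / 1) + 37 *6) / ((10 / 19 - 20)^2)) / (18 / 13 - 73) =-189943 / 23238775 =-0.01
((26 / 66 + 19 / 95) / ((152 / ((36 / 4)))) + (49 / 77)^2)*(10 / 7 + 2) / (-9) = -5782 / 34485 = -0.17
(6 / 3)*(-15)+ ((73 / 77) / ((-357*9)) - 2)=-7916905 / 247401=-32.00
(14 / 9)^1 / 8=7 / 36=0.19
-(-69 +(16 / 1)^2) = -187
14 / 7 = 2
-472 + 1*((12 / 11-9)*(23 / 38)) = -199297 / 418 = -476.79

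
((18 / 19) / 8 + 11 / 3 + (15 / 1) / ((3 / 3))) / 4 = 4283 / 912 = 4.70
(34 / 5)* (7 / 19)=238 / 95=2.51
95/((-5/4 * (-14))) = 38/7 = 5.43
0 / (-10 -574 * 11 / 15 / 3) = 0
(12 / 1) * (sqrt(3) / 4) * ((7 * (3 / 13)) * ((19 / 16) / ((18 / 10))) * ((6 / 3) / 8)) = 665 * sqrt(3) / 832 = 1.38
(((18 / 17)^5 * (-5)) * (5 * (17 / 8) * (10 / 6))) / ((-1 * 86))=4920750 / 3591403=1.37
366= 366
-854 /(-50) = 17.08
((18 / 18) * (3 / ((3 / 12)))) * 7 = 84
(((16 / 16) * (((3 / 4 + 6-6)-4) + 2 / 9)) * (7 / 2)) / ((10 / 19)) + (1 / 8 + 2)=-12967 / 720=-18.01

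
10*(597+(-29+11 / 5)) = 5702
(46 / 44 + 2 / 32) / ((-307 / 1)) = -195 / 54032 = -0.00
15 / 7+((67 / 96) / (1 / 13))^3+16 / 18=4644210241 / 6193152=749.89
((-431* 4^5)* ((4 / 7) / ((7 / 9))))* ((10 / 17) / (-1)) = 158883840 / 833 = 190736.90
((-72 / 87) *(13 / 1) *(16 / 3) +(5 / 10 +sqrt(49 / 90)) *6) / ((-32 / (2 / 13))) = 0.24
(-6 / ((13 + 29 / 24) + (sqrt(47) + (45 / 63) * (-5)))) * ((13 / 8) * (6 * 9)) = -158063724 / 1866841 + 14859936 * sqrt(47) / 1866841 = -30.10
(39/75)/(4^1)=13/100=0.13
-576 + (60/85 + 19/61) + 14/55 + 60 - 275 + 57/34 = -89893049/114070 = -788.05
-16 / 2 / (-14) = 4 / 7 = 0.57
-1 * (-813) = 813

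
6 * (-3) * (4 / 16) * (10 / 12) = -15 / 4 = -3.75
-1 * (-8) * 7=56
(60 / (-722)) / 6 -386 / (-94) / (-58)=-83303 / 984086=-0.08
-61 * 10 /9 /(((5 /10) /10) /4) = -48800 /9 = -5422.22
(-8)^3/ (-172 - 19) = 512/ 191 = 2.68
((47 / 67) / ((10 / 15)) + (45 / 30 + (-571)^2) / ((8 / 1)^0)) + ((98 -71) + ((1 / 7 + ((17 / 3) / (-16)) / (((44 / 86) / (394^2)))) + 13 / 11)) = 27067676761 / 123816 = 218612.11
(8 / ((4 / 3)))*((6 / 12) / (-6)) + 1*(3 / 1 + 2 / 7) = 39 / 14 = 2.79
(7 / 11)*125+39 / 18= 5393 / 66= 81.71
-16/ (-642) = 8/ 321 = 0.02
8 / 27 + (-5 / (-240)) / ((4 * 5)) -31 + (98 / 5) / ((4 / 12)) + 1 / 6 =244201 / 8640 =28.26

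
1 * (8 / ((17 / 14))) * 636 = 71232 / 17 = 4190.12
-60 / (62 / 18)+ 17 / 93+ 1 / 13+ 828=980306 / 1209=810.84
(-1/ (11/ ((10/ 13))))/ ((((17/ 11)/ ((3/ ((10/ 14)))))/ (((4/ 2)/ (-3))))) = 28/ 221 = 0.13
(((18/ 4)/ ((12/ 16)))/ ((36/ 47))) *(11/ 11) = 47/ 6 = 7.83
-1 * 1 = -1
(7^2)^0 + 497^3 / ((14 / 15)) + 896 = 263066379 / 2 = 131533189.50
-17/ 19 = -0.89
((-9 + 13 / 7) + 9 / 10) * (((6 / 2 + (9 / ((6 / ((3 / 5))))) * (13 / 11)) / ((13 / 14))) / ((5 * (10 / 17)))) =-3320763 / 357500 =-9.29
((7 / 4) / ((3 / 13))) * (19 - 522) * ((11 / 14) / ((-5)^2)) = -71929 / 600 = -119.88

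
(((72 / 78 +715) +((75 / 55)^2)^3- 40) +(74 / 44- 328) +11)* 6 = 50717487099 / 23030293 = 2202.21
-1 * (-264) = 264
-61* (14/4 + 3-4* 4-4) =823.50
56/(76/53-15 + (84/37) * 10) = 6.13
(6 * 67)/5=402/5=80.40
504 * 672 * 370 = 125314560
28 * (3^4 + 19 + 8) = 3024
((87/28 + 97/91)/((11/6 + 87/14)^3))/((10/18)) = 18086733/1254970340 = 0.01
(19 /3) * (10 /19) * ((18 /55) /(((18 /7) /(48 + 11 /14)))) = 683 /33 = 20.70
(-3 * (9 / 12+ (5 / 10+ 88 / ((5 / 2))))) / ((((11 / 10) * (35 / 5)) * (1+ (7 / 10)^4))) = -10935000 / 954877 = -11.45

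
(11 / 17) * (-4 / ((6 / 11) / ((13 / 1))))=-3146 / 51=-61.69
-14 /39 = -0.36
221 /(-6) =-221 /6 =-36.83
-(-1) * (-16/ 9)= -16/ 9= -1.78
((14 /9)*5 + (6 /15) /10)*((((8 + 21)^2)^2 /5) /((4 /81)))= 22393931.02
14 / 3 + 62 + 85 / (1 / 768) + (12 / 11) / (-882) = 105665558 / 1617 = 65346.67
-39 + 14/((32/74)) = -53/8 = -6.62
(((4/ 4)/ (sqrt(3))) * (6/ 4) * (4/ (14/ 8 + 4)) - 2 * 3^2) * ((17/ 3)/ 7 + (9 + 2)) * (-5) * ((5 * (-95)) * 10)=-35340000/ 7 + 47120000 * sqrt(3)/ 483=-4879597.86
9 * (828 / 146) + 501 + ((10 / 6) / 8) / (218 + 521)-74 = 618933557 / 1294728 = 478.04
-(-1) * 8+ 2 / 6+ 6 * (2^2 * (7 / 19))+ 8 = 25.18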